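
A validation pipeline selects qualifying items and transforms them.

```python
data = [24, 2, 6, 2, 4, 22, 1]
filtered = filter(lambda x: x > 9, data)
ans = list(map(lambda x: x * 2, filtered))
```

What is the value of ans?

Step 1: Filter data for elements > 9:
  24: kept
  2: removed
  6: removed
  2: removed
  4: removed
  22: kept
  1: removed
Step 2: Map x * 2 on filtered [24, 22]:
  24 -> 48
  22 -> 44
Therefore ans = [48, 44].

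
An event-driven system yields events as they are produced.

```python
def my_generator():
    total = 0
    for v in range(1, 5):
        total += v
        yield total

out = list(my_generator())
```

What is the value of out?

Step 1: Generator accumulates running sum:
  v=1: total = 1, yield 1
  v=2: total = 3, yield 3
  v=3: total = 6, yield 6
  v=4: total = 10, yield 10
Therefore out = [1, 3, 6, 10].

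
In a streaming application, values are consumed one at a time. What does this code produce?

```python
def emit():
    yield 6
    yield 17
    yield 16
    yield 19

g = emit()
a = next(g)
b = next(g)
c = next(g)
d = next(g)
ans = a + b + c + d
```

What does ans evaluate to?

Step 1: Create generator and consume all values:
  a = next(g) = 6
  b = next(g) = 17
  c = next(g) = 16
  d = next(g) = 19
Step 2: ans = 6 + 17 + 16 + 19 = 58.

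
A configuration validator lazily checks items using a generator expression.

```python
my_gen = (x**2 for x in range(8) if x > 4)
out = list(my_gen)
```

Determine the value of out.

Step 1: For range(8), keep x > 4, then square:
  x=0: 0 <= 4, excluded
  x=1: 1 <= 4, excluded
  x=2: 2 <= 4, excluded
  x=3: 3 <= 4, excluded
  x=4: 4 <= 4, excluded
  x=5: 5 > 4, yield 5**2 = 25
  x=6: 6 > 4, yield 6**2 = 36
  x=7: 7 > 4, yield 7**2 = 49
Therefore out = [25, 36, 49].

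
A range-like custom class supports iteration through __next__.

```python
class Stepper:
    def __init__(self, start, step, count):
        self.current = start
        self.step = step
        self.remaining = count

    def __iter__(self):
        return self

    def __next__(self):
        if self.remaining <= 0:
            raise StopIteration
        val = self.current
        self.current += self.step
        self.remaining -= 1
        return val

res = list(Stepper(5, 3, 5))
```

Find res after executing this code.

Step 1: Stepper starts at 5, increments by 3, for 5 steps:
  Yield 5, then current += 3
  Yield 8, then current += 3
  Yield 11, then current += 3
  Yield 14, then current += 3
  Yield 17, then current += 3
Therefore res = [5, 8, 11, 14, 17].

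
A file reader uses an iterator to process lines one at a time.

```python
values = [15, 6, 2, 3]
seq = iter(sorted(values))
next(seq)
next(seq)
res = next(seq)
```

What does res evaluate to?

Step 1: sorted([15, 6, 2, 3]) = [2, 3, 6, 15].
Step 2: Create iterator and skip 2 elements.
Step 3: next() returns 6.
Therefore res = 6.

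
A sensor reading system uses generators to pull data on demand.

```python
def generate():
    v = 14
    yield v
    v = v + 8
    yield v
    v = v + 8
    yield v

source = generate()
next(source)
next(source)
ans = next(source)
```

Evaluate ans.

Step 1: Trace through generator execution:
  Yield 1: v starts at 14, yield 14
  Yield 2: v = 14 + 8 = 22, yield 22
  Yield 3: v = 22 + 8 = 30, yield 30
Step 2: First next() gets 14, second next() gets the second value, third next() yields 30.
Therefore ans = 30.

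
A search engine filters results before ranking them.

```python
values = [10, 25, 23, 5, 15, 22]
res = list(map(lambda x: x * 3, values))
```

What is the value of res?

Step 1: Apply lambda x: x * 3 to each element:
  10 -> 30
  25 -> 75
  23 -> 69
  5 -> 15
  15 -> 45
  22 -> 66
Therefore res = [30, 75, 69, 15, 45, 66].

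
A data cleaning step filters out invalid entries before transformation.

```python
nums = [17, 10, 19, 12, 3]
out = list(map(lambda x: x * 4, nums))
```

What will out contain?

Step 1: Apply lambda x: x * 4 to each element:
  17 -> 68
  10 -> 40
  19 -> 76
  12 -> 48
  3 -> 12
Therefore out = [68, 40, 76, 48, 12].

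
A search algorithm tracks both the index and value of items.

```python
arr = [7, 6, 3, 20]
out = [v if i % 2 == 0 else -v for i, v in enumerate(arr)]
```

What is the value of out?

Step 1: For each (i, v), keep v if i is even, negate if odd:
  i=0 (even): keep 7
  i=1 (odd): negate to -6
  i=2 (even): keep 3
  i=3 (odd): negate to -20
Therefore out = [7, -6, 3, -20].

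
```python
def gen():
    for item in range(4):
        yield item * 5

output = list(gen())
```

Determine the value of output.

Step 1: For each item in range(4), yield item * 5:
  item=0: yield 0 * 5 = 0
  item=1: yield 1 * 5 = 5
  item=2: yield 2 * 5 = 10
  item=3: yield 3 * 5 = 15
Therefore output = [0, 5, 10, 15].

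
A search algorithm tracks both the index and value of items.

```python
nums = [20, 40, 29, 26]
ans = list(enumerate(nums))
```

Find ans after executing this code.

Step 1: enumerate pairs each element with its index:
  (0, 20)
  (1, 40)
  (2, 29)
  (3, 26)
Therefore ans = [(0, 20), (1, 40), (2, 29), (3, 26)].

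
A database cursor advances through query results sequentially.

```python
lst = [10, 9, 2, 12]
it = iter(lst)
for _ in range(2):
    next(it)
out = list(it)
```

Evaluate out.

Step 1: Create iterator over [10, 9, 2, 12].
Step 2: Advance 2 positions (consuming [10, 9]).
Step 3: list() collects remaining elements: [2, 12].
Therefore out = [2, 12].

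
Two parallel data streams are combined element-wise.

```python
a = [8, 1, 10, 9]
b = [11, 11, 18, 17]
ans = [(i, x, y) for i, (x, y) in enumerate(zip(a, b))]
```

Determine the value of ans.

Step 1: enumerate(zip(a, b)) gives index with paired elements:
  i=0: (8, 11)
  i=1: (1, 11)
  i=2: (10, 18)
  i=3: (9, 17)
Therefore ans = [(0, 8, 11), (1, 1, 11), (2, 10, 18), (3, 9, 17)].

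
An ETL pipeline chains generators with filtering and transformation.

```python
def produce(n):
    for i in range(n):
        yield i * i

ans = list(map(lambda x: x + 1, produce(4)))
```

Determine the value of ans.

Step 1: produce(4) yields squares: [0, 1, 4, 9].
Step 2: map adds 1 to each: [1, 2, 5, 10].
Therefore ans = [1, 2, 5, 10].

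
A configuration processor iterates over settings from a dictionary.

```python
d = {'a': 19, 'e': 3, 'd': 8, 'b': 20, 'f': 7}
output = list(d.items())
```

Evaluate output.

Step 1: d.items() returns (key, value) pairs in insertion order.
Therefore output = [('a', 19), ('e', 3), ('d', 8), ('b', 20), ('f', 7)].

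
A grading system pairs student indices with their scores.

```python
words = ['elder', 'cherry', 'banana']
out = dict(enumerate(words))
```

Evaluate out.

Step 1: enumerate pairs indices with words:
  0 -> 'elder'
  1 -> 'cherry'
  2 -> 'banana'
Therefore out = {0: 'elder', 1: 'cherry', 2: 'banana'}.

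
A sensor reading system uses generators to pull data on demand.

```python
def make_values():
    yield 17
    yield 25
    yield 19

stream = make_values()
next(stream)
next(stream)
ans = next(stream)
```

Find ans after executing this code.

Step 1: make_values() creates a generator.
Step 2: next(stream) yields 17 (consumed and discarded).
Step 3: next(stream) yields 25 (consumed and discarded).
Step 4: next(stream) yields 19, assigned to ans.
Therefore ans = 19.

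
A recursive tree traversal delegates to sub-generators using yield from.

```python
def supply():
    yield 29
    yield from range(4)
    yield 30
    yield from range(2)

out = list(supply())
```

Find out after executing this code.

Step 1: Trace yields in order:
  yield 29
  yield 0
  yield 1
  yield 2
  yield 3
  yield 30
  yield 0
  yield 1
Therefore out = [29, 0, 1, 2, 3, 30, 0, 1].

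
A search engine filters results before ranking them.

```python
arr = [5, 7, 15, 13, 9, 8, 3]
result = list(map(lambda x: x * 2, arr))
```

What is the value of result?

Step 1: Apply lambda x: x * 2 to each element:
  5 -> 10
  7 -> 14
  15 -> 30
  13 -> 26
  9 -> 18
  8 -> 16
  3 -> 6
Therefore result = [10, 14, 30, 26, 18, 16, 6].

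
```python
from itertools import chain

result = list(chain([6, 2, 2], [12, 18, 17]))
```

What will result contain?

Step 1: chain() concatenates iterables: [6, 2, 2] + [12, 18, 17].
Therefore result = [6, 2, 2, 12, 18, 17].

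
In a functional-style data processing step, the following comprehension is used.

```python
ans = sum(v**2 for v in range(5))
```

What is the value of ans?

Step 1: Compute v**2 for each v in range(5):
  v=0: 0**2 = 0
  v=1: 1**2 = 1
  v=2: 2**2 = 4
  v=3: 3**2 = 9
  v=4: 4**2 = 16
Step 2: sum = 0 + 1 + 4 + 9 + 16 = 30.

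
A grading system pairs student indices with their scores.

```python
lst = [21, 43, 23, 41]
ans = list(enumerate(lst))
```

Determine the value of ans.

Step 1: enumerate pairs each element with its index:
  (0, 21)
  (1, 43)
  (2, 23)
  (3, 41)
Therefore ans = [(0, 21), (1, 43), (2, 23), (3, 41)].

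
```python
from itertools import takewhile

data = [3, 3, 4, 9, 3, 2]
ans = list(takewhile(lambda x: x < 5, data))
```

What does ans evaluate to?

Step 1: takewhile stops at first element >= 5:
  3 < 5: take
  3 < 5: take
  4 < 5: take
  9 >= 5: stop
Therefore ans = [3, 3, 4].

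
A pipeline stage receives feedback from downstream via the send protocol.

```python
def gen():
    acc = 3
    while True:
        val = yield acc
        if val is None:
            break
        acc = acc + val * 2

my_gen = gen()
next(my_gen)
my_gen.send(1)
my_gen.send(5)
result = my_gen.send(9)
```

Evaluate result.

Step 1: next() -> yield acc=3.
Step 2: send(1) -> val=1, acc = 3 + 1*2 = 5, yield 5.
Step 3: send(5) -> val=5, acc = 5 + 5*2 = 15, yield 15.
Step 4: send(9) -> val=9, acc = 15 + 9*2 = 33, yield 33.
Therefore result = 33.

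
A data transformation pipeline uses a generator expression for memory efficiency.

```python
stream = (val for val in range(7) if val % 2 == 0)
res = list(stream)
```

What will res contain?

Step 1: Filter range(7) keeping only even values:
  val=0: even, included
  val=1: odd, excluded
  val=2: even, included
  val=3: odd, excluded
  val=4: even, included
  val=5: odd, excluded
  val=6: even, included
Therefore res = [0, 2, 4, 6].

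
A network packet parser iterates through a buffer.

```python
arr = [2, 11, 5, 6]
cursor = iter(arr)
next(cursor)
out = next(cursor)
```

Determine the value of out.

Step 1: Create iterator over [2, 11, 5, 6].
Step 2: next() consumes 2.
Step 3: next() returns 11.
Therefore out = 11.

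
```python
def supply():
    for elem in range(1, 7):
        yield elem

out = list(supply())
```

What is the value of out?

Step 1: The generator yields each value from range(1, 7).
Step 2: list() consumes all yields: [1, 2, 3, 4, 5, 6].
Therefore out = [1, 2, 3, 4, 5, 6].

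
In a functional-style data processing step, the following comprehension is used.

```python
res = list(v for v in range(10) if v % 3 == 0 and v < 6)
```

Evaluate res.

Step 1: Filter range(10) where v % 3 == 0 and v < 6:
  v=0: both conditions met, included
  v=1: excluded (1 % 3 != 0)
  v=2: excluded (2 % 3 != 0)
  v=3: both conditions met, included
  v=4: excluded (4 % 3 != 0)
  v=5: excluded (5 % 3 != 0)
  v=6: excluded (6 >= 6)
  v=7: excluded (7 % 3 != 0, 7 >= 6)
  v=8: excluded (8 % 3 != 0, 8 >= 6)
  v=9: excluded (9 >= 6)
Therefore res = [0, 3].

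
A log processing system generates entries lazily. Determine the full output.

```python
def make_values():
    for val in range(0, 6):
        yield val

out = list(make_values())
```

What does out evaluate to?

Step 1: The generator yields each value from range(0, 6).
Step 2: list() consumes all yields: [0, 1, 2, 3, 4, 5].
Therefore out = [0, 1, 2, 3, 4, 5].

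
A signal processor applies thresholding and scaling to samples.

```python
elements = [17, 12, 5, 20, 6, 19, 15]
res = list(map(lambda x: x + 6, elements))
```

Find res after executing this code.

Step 1: Apply lambda x: x + 6 to each element:
  17 -> 23
  12 -> 18
  5 -> 11
  20 -> 26
  6 -> 12
  19 -> 25
  15 -> 21
Therefore res = [23, 18, 11, 26, 12, 25, 21].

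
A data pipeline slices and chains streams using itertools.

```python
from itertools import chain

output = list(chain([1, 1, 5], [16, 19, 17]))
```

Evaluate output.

Step 1: chain() concatenates iterables: [1, 1, 5] + [16, 19, 17].
Therefore output = [1, 1, 5, 16, 19, 17].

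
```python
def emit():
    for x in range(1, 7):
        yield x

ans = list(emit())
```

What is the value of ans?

Step 1: The generator yields each value from range(1, 7).
Step 2: list() consumes all yields: [1, 2, 3, 4, 5, 6].
Therefore ans = [1, 2, 3, 4, 5, 6].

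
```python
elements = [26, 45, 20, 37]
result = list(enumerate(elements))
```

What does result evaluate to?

Step 1: enumerate pairs each element with its index:
  (0, 26)
  (1, 45)
  (2, 20)
  (3, 37)
Therefore result = [(0, 26), (1, 45), (2, 20), (3, 37)].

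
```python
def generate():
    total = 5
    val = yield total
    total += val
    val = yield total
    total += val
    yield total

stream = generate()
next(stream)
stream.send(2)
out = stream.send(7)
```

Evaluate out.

Step 1: next() -> yield total=5.
Step 2: send(2) -> val=2, total = 5+2 = 7, yield 7.
Step 3: send(7) -> val=7, total = 7+7 = 14, yield 14.
Therefore out = 14.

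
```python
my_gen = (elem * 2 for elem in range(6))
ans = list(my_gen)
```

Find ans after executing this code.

Step 1: For each elem in range(6), compute elem*2:
  elem=0: 0*2 = 0
  elem=1: 1*2 = 2
  elem=2: 2*2 = 4
  elem=3: 3*2 = 6
  elem=4: 4*2 = 8
  elem=5: 5*2 = 10
Therefore ans = [0, 2, 4, 6, 8, 10].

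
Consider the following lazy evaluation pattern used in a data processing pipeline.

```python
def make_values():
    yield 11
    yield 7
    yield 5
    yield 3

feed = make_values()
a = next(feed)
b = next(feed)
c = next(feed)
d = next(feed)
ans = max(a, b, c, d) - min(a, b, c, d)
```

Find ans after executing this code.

Step 1: Create generator and consume all values:
  a = next(feed) = 11
  b = next(feed) = 7
  c = next(feed) = 5
  d = next(feed) = 3
Step 2: max = 11, min = 3, ans = 11 - 3 = 8.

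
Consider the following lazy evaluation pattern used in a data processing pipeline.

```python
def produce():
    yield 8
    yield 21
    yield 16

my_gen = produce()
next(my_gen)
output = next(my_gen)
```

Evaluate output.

Step 1: produce() creates a generator.
Step 2: next(my_gen) yields 8 (consumed and discarded).
Step 3: next(my_gen) yields 21, assigned to output.
Therefore output = 21.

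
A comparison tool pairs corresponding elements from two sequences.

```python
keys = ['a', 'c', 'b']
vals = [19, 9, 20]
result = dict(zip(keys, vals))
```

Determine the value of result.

Step 1: zip pairs keys with values:
  'a' -> 19
  'c' -> 9
  'b' -> 20
Therefore result = {'a': 19, 'c': 9, 'b': 20}.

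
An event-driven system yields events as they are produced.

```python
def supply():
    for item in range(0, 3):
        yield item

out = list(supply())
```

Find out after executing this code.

Step 1: The generator yields each value from range(0, 3).
Step 2: list() consumes all yields: [0, 1, 2].
Therefore out = [0, 1, 2].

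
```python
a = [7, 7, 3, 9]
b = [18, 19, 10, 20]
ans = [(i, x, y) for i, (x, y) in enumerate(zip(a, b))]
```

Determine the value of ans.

Step 1: enumerate(zip(a, b)) gives index with paired elements:
  i=0: (7, 18)
  i=1: (7, 19)
  i=2: (3, 10)
  i=3: (9, 20)
Therefore ans = [(0, 7, 18), (1, 7, 19), (2, 3, 10), (3, 9, 20)].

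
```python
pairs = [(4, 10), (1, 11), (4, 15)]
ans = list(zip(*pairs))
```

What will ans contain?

Step 1: zip(*pairs) transposes: unzips [(4, 10), (1, 11), (4, 15)] into separate sequences.
Step 2: First elements: (4, 1, 4), second elements: (10, 11, 15).
Therefore ans = [(4, 1, 4), (10, 11, 15)].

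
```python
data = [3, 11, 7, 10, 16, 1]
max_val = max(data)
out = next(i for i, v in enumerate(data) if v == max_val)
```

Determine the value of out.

Step 1: max([3, 11, 7, 10, 16, 1]) = 16.
Step 2: Find first index where value == 16:
  Index 0: 3 != 16
  Index 1: 11 != 16
  Index 2: 7 != 16
  Index 3: 10 != 16
  Index 4: 16 == 16, found!
Therefore out = 4.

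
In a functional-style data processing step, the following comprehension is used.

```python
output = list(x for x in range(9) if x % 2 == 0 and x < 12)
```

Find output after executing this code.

Step 1: Filter range(9) where x % 2 == 0 and x < 12:
  x=0: both conditions met, included
  x=1: excluded (1 % 2 != 0)
  x=2: both conditions met, included
  x=3: excluded (3 % 2 != 0)
  x=4: both conditions met, included
  x=5: excluded (5 % 2 != 0)
  x=6: both conditions met, included
  x=7: excluded (7 % 2 != 0)
  x=8: both conditions met, included
Therefore output = [0, 2, 4, 6, 8].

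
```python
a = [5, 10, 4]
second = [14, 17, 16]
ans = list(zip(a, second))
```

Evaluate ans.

Step 1: zip pairs elements at same index:
  Index 0: (5, 14)
  Index 1: (10, 17)
  Index 2: (4, 16)
Therefore ans = [(5, 14), (10, 17), (4, 16)].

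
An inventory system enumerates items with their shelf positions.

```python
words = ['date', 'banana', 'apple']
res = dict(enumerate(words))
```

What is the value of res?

Step 1: enumerate pairs indices with words:
  0 -> 'date'
  1 -> 'banana'
  2 -> 'apple'
Therefore res = {0: 'date', 1: 'banana', 2: 'apple'}.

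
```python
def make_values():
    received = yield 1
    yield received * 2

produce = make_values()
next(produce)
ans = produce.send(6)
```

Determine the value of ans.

Step 1: next(produce) advances to first yield, producing 1.
Step 2: send(6) resumes, received = 6.
Step 3: yield received * 2 = 6 * 2 = 12.
Therefore ans = 12.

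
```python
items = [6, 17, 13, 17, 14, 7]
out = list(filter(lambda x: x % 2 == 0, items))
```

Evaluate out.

Step 1: Filter elements divisible by 2:
  6 % 2 = 0: kept
  17 % 2 = 1: removed
  13 % 2 = 1: removed
  17 % 2 = 1: removed
  14 % 2 = 0: kept
  7 % 2 = 1: removed
Therefore out = [6, 14].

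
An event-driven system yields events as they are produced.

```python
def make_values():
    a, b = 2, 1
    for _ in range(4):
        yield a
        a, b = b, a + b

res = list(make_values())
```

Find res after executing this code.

Step 1: Fibonacci-like sequence starting with a=2, b=1:
  Iteration 1: yield a=2, then a,b = 1,3
  Iteration 2: yield a=1, then a,b = 3,4
  Iteration 3: yield a=3, then a,b = 4,7
  Iteration 4: yield a=4, then a,b = 7,11
Therefore res = [2, 1, 3, 4].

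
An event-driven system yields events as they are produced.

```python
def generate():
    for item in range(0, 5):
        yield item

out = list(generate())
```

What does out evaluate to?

Step 1: The generator yields each value from range(0, 5).
Step 2: list() consumes all yields: [0, 1, 2, 3, 4].
Therefore out = [0, 1, 2, 3, 4].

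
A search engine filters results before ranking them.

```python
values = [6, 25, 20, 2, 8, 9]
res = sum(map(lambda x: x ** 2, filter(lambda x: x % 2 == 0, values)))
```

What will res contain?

Step 1: Filter even numbers from [6, 25, 20, 2, 8, 9]: [6, 20, 2, 8]
Step 2: Square each: [36, 400, 4, 64]
Step 3: Sum = 504.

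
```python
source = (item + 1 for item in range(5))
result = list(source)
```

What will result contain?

Step 1: For each item in range(5), compute item+1:
  item=0: 0+1 = 1
  item=1: 1+1 = 2
  item=2: 2+1 = 3
  item=3: 3+1 = 4
  item=4: 4+1 = 5
Therefore result = [1, 2, 3, 4, 5].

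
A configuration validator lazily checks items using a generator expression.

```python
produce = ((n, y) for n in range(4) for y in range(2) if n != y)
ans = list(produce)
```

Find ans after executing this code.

Step 1: Nested generator over range(4) x range(2) where n != y:
  (0, 0): excluded (n == y)
  (0, 1): included
  (1, 0): included
  (1, 1): excluded (n == y)
  (2, 0): included
  (2, 1): included
  (3, 0): included
  (3, 1): included
Therefore ans = [(0, 1), (1, 0), (2, 0), (2, 1), (3, 0), (3, 1)].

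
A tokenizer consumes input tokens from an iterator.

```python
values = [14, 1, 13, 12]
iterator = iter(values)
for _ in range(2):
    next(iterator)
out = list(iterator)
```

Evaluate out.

Step 1: Create iterator over [14, 1, 13, 12].
Step 2: Advance 2 positions (consuming [14, 1]).
Step 3: list() collects remaining elements: [13, 12].
Therefore out = [13, 12].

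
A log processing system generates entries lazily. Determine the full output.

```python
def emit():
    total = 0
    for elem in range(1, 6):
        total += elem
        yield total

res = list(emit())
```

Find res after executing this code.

Step 1: Generator accumulates running sum:
  elem=1: total = 1, yield 1
  elem=2: total = 3, yield 3
  elem=3: total = 6, yield 6
  elem=4: total = 10, yield 10
  elem=5: total = 15, yield 15
Therefore res = [1, 3, 6, 10, 15].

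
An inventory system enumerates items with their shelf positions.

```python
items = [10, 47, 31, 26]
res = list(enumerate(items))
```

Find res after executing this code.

Step 1: enumerate pairs each element with its index:
  (0, 10)
  (1, 47)
  (2, 31)
  (3, 26)
Therefore res = [(0, 10), (1, 47), (2, 31), (3, 26)].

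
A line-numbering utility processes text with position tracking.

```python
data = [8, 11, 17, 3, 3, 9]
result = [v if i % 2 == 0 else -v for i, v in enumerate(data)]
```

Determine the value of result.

Step 1: For each (i, v), keep v if i is even, negate if odd:
  i=0 (even): keep 8
  i=1 (odd): negate to -11
  i=2 (even): keep 17
  i=3 (odd): negate to -3
  i=4 (even): keep 3
  i=5 (odd): negate to -9
Therefore result = [8, -11, 17, -3, 3, -9].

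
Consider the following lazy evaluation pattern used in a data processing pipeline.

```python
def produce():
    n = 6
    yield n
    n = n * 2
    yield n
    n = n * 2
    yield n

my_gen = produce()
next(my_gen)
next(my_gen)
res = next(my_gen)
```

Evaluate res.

Step 1: Trace through generator execution:
  Yield 1: n starts at 6, yield 6
  Yield 2: n = 6 * 2 = 12, yield 12
  Yield 3: n = 12 * 2 = 24, yield 24
Step 2: First next() gets 6, second next() gets the second value, third next() yields 24.
Therefore res = 24.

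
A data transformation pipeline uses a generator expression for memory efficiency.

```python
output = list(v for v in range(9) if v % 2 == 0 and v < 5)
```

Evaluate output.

Step 1: Filter range(9) where v % 2 == 0 and v < 5:
  v=0: both conditions met, included
  v=1: excluded (1 % 2 != 0)
  v=2: both conditions met, included
  v=3: excluded (3 % 2 != 0)
  v=4: both conditions met, included
  v=5: excluded (5 % 2 != 0, 5 >= 5)
  v=6: excluded (6 >= 5)
  v=7: excluded (7 % 2 != 0, 7 >= 5)
  v=8: excluded (8 >= 5)
Therefore output = [0, 2, 4].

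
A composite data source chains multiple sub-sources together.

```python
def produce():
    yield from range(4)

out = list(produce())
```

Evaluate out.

Step 1: yield from delegates to the iterable, yielding each element.
Step 2: Collected values: [0, 1, 2, 3].
Therefore out = [0, 1, 2, 3].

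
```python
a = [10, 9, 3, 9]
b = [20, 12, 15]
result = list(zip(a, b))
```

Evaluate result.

Step 1: zip stops at shortest (len(a)=4, len(b)=3):
  Index 0: (10, 20)
  Index 1: (9, 12)
  Index 2: (3, 15)
Step 2: Last element of a (9) has no pair, dropped.
Therefore result = [(10, 20), (9, 12), (3, 15)].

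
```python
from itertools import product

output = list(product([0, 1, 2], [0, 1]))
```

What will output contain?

Step 1: product([0, 1, 2], [0, 1]) gives all pairs:
  (0, 0)
  (0, 1)
  (1, 0)
  (1, 1)
  (2, 0)
  (2, 1)
Therefore output = [(0, 0), (0, 1), (1, 0), (1, 1), (2, 0), (2, 1)].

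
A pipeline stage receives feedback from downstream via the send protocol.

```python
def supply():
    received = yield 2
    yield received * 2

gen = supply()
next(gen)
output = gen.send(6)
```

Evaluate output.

Step 1: next(gen) advances to first yield, producing 2.
Step 2: send(6) resumes, received = 6.
Step 3: yield received * 2 = 6 * 2 = 12.
Therefore output = 12.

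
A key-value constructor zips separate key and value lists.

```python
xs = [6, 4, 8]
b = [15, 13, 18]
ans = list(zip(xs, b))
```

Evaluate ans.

Step 1: zip pairs elements at same index:
  Index 0: (6, 15)
  Index 1: (4, 13)
  Index 2: (8, 18)
Therefore ans = [(6, 15), (4, 13), (8, 18)].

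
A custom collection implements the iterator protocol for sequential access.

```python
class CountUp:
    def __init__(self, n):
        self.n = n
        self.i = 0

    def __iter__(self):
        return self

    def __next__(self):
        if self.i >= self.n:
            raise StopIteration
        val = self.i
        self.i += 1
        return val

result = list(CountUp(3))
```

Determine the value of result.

Step 1: CountUp(3) creates an iterator counting 0 to 2.
Step 2: list() consumes all values: [0, 1, 2].
Therefore result = [0, 1, 2].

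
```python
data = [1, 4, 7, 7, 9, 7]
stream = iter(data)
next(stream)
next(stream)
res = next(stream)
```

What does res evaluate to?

Step 1: Create iterator over [1, 4, 7, 7, 9, 7].
Step 2: next() consumes 1.
Step 3: next() consumes 4.
Step 4: next() returns 7.
Therefore res = 7.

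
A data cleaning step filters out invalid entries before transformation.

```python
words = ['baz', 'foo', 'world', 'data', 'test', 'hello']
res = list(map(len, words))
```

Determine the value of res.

Step 1: Map len() to each word:
  'baz' -> 3
  'foo' -> 3
  'world' -> 5
  'data' -> 4
  'test' -> 4
  'hello' -> 5
Therefore res = [3, 3, 5, 4, 4, 5].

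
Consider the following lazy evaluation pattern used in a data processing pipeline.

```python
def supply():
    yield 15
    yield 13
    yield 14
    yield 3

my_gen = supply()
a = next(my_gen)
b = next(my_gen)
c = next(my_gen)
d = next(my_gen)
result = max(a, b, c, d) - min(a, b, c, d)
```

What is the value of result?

Step 1: Create generator and consume all values:
  a = next(my_gen) = 15
  b = next(my_gen) = 13
  c = next(my_gen) = 14
  d = next(my_gen) = 3
Step 2: max = 15, min = 3, result = 15 - 3 = 12.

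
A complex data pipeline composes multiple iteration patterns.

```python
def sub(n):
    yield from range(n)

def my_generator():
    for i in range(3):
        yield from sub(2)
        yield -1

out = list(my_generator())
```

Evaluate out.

Step 1: For each i in range(3):
  i=0: yield from sub(2) -> [0, 1], then yield -1
  i=1: yield from sub(2) -> [0, 1], then yield -1
  i=2: yield from sub(2) -> [0, 1], then yield -1
Therefore out = [0, 1, -1, 0, 1, -1, 0, 1, -1].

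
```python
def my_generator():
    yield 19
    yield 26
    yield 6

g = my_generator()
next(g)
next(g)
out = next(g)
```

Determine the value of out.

Step 1: my_generator() creates a generator.
Step 2: next(g) yields 19 (consumed and discarded).
Step 3: next(g) yields 26 (consumed and discarded).
Step 4: next(g) yields 6, assigned to out.
Therefore out = 6.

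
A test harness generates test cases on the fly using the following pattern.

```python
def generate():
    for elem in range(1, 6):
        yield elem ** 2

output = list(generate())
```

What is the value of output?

Step 1: For each elem in range(1, 6), yield elem**2:
  elem=1: yield 1**2 = 1
  elem=2: yield 2**2 = 4
  elem=3: yield 3**2 = 9
  elem=4: yield 4**2 = 16
  elem=5: yield 5**2 = 25
Therefore output = [1, 4, 9, 16, 25].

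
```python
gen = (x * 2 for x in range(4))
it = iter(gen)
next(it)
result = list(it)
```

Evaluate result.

Step 1: Generator produces [0, 2, 4, 6].
Step 2: next(it) consumes first element (0).
Step 3: list(it) collects remaining: [2, 4, 6].
Therefore result = [2, 4, 6].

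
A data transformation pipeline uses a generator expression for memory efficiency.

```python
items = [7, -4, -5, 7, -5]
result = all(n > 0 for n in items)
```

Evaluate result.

Step 1: Check n > 0 for each element in [7, -4, -5, 7, -5]:
  7 > 0: True
  -4 > 0: False
  -5 > 0: False
  7 > 0: True
  -5 > 0: False
Step 2: all() returns False.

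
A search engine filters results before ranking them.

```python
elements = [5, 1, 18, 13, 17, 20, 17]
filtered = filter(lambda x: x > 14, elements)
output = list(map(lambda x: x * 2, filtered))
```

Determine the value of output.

Step 1: Filter elements for elements > 14:
  5: removed
  1: removed
  18: kept
  13: removed
  17: kept
  20: kept
  17: kept
Step 2: Map x * 2 on filtered [18, 17, 20, 17]:
  18 -> 36
  17 -> 34
  20 -> 40
  17 -> 34
Therefore output = [36, 34, 40, 34].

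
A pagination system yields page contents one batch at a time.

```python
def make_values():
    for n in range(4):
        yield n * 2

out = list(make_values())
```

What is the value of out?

Step 1: For each n in range(4), yield n * 2:
  n=0: yield 0 * 2 = 0
  n=1: yield 1 * 2 = 2
  n=2: yield 2 * 2 = 4
  n=3: yield 3 * 2 = 6
Therefore out = [0, 2, 4, 6].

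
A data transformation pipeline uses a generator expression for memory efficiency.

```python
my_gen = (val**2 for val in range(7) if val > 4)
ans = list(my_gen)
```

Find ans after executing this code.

Step 1: For range(7), keep val > 4, then square:
  val=0: 0 <= 4, excluded
  val=1: 1 <= 4, excluded
  val=2: 2 <= 4, excluded
  val=3: 3 <= 4, excluded
  val=4: 4 <= 4, excluded
  val=5: 5 > 4, yield 5**2 = 25
  val=6: 6 > 4, yield 6**2 = 36
Therefore ans = [25, 36].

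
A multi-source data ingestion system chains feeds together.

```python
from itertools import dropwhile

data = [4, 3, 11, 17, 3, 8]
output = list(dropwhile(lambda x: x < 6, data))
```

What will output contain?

Step 1: dropwhile drops elements while < 6:
  4 < 6: dropped
  3 < 6: dropped
  11: kept (dropping stopped)
Step 2: Remaining elements kept regardless of condition.
Therefore output = [11, 17, 3, 8].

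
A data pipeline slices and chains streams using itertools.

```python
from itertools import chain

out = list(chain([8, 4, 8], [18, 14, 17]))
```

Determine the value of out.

Step 1: chain() concatenates iterables: [8, 4, 8] + [18, 14, 17].
Therefore out = [8, 4, 8, 18, 14, 17].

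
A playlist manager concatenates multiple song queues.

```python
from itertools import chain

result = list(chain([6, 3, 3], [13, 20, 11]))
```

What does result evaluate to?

Step 1: chain() concatenates iterables: [6, 3, 3] + [13, 20, 11].
Therefore result = [6, 3, 3, 13, 20, 11].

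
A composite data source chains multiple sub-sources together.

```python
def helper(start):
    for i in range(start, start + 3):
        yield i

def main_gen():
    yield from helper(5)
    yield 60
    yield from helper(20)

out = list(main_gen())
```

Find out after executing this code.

Step 1: main_gen() delegates to helper(5):
  yield 5
  yield 6
  yield 7
Step 2: yield 60
Step 3: Delegates to helper(20):
  yield 20
  yield 21
  yield 22
Therefore out = [5, 6, 7, 60, 20, 21, 22].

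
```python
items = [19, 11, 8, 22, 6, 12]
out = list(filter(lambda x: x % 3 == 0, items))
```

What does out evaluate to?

Step 1: Filter elements divisible by 3:
  19 % 3 = 1: removed
  11 % 3 = 2: removed
  8 % 3 = 2: removed
  22 % 3 = 1: removed
  6 % 3 = 0: kept
  12 % 3 = 0: kept
Therefore out = [6, 12].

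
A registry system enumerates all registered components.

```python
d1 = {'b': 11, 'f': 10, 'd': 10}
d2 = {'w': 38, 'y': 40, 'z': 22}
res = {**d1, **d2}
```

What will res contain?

Step 1: Merge d1 and d2 (d2 values override on key conflicts).
Step 2: d1 has keys ['b', 'f', 'd'], d2 has keys ['w', 'y', 'z'].
Therefore res = {'b': 11, 'f': 10, 'd': 10, 'w': 38, 'y': 40, 'z': 22}.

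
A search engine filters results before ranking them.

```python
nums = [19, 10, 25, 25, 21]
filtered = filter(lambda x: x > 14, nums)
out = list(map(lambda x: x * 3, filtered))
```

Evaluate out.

Step 1: Filter nums for elements > 14:
  19: kept
  10: removed
  25: kept
  25: kept
  21: kept
Step 2: Map x * 3 on filtered [19, 25, 25, 21]:
  19 -> 57
  25 -> 75
  25 -> 75
  21 -> 63
Therefore out = [57, 75, 75, 63].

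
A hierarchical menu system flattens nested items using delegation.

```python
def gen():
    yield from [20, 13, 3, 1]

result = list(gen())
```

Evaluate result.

Step 1: yield from delegates to the iterable, yielding each element.
Step 2: Collected values: [20, 13, 3, 1].
Therefore result = [20, 13, 3, 1].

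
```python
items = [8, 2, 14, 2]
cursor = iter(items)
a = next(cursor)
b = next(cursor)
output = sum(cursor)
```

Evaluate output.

Step 1: Create iterator over [8, 2, 14, 2].
Step 2: a = next() = 8, b = next() = 2.
Step 3: sum() of remaining [14, 2] = 16.
Therefore output = 16.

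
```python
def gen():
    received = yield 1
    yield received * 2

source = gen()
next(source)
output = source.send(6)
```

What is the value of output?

Step 1: next(source) advances to first yield, producing 1.
Step 2: send(6) resumes, received = 6.
Step 3: yield received * 2 = 6 * 2 = 12.
Therefore output = 12.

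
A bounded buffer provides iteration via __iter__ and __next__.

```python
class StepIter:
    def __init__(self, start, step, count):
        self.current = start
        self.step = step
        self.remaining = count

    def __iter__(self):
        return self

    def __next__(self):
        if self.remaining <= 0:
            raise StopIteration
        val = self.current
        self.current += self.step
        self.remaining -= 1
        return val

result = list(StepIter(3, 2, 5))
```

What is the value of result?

Step 1: StepIter starts at 3, increments by 2, for 5 steps:
  Yield 3, then current += 2
  Yield 5, then current += 2
  Yield 7, then current += 2
  Yield 9, then current += 2
  Yield 11, then current += 2
Therefore result = [3, 5, 7, 9, 11].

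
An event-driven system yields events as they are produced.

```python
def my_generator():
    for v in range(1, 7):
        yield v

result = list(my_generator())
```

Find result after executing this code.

Step 1: The generator yields each value from range(1, 7).
Step 2: list() consumes all yields: [1, 2, 3, 4, 5, 6].
Therefore result = [1, 2, 3, 4, 5, 6].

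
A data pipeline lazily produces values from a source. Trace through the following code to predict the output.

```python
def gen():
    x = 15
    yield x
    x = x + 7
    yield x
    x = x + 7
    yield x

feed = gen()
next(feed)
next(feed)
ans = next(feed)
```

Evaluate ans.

Step 1: Trace through generator execution:
  Yield 1: x starts at 15, yield 15
  Yield 2: x = 15 + 7 = 22, yield 22
  Yield 3: x = 22 + 7 = 29, yield 29
Step 2: First next() gets 15, second next() gets the second value, third next() yields 29.
Therefore ans = 29.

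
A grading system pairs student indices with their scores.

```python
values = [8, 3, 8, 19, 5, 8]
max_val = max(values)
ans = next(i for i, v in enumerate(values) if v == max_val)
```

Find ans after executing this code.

Step 1: max([8, 3, 8, 19, 5, 8]) = 19.
Step 2: Find first index where value == 19:
  Index 0: 8 != 19
  Index 1: 3 != 19
  Index 2: 8 != 19
  Index 3: 19 == 19, found!
Therefore ans = 3.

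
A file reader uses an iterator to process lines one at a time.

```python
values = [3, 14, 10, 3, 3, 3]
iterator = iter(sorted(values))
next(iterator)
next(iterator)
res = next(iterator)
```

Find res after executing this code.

Step 1: sorted([3, 14, 10, 3, 3, 3]) = [3, 3, 3, 3, 10, 14].
Step 2: Create iterator and skip 2 elements.
Step 3: next() returns 3.
Therefore res = 3.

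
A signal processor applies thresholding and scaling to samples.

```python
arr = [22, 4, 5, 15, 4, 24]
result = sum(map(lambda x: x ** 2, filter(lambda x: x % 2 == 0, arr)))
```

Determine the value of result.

Step 1: Filter even numbers from [22, 4, 5, 15, 4, 24]: [22, 4, 4, 24]
Step 2: Square each: [484, 16, 16, 576]
Step 3: Sum = 1092.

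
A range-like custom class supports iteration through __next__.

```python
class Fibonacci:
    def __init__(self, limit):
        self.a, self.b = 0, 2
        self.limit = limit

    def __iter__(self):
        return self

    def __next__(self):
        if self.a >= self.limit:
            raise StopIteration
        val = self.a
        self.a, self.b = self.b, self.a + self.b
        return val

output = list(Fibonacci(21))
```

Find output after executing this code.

Step 1: Fibonacci-like sequence (a=0, b=2) until >= 21:
  Yield 0, then a,b = 2,2
  Yield 2, then a,b = 2,4
  Yield 2, then a,b = 4,6
  Yield 4, then a,b = 6,10
  Yield 6, then a,b = 10,16
  Yield 10, then a,b = 16,26
  Yield 16, then a,b = 26,42
Step 2: 26 >= 21, stop.
Therefore output = [0, 2, 2, 4, 6, 10, 16].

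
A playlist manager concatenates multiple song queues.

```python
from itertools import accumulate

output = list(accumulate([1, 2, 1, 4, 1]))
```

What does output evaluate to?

Step 1: accumulate computes running sums:
  + 1 = 1
  + 2 = 3
  + 1 = 4
  + 4 = 8
  + 1 = 9
Therefore output = [1, 3, 4, 8, 9].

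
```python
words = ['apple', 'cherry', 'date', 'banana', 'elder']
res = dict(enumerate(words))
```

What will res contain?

Step 1: enumerate pairs indices with words:
  0 -> 'apple'
  1 -> 'cherry'
  2 -> 'date'
  3 -> 'banana'
  4 -> 'elder'
Therefore res = {0: 'apple', 1: 'cherry', 2: 'date', 3: 'banana', 4: 'elder'}.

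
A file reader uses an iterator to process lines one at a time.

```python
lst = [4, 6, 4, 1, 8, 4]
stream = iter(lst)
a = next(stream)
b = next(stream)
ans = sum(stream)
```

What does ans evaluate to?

Step 1: Create iterator over [4, 6, 4, 1, 8, 4].
Step 2: a = next() = 4, b = next() = 6.
Step 3: sum() of remaining [4, 1, 8, 4] = 17.
Therefore ans = 17.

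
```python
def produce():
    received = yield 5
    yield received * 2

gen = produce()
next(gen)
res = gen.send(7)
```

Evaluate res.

Step 1: next(gen) advances to first yield, producing 5.
Step 2: send(7) resumes, received = 7.
Step 3: yield received * 2 = 7 * 2 = 14.
Therefore res = 14.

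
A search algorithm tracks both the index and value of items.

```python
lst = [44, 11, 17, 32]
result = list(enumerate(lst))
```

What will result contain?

Step 1: enumerate pairs each element with its index:
  (0, 44)
  (1, 11)
  (2, 17)
  (3, 32)
Therefore result = [(0, 44), (1, 11), (2, 17), (3, 32)].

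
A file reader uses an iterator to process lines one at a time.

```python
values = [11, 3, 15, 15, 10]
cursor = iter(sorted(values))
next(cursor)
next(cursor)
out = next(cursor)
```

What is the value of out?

Step 1: sorted([11, 3, 15, 15, 10]) = [3, 10, 11, 15, 15].
Step 2: Create iterator and skip 2 elements.
Step 3: next() returns 11.
Therefore out = 11.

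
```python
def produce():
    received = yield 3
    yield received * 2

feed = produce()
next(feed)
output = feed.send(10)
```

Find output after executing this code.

Step 1: next(feed) advances to first yield, producing 3.
Step 2: send(10) resumes, received = 10.
Step 3: yield received * 2 = 10 * 2 = 20.
Therefore output = 20.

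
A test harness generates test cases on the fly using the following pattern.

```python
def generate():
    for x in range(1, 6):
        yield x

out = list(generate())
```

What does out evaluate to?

Step 1: The generator yields each value from range(1, 6).
Step 2: list() consumes all yields: [1, 2, 3, 4, 5].
Therefore out = [1, 2, 3, 4, 5].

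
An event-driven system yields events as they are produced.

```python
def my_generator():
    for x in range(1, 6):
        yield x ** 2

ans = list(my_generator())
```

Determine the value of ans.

Step 1: For each x in range(1, 6), yield x**2:
  x=1: yield 1**2 = 1
  x=2: yield 2**2 = 4
  x=3: yield 3**2 = 9
  x=4: yield 4**2 = 16
  x=5: yield 5**2 = 25
Therefore ans = [1, 4, 9, 16, 25].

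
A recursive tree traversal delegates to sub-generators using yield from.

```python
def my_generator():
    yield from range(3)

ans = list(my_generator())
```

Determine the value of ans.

Step 1: yield from delegates to the iterable, yielding each element.
Step 2: Collected values: [0, 1, 2].
Therefore ans = [0, 1, 2].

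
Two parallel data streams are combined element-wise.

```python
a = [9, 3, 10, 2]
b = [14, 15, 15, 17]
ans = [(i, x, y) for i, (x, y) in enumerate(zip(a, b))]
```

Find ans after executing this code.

Step 1: enumerate(zip(a, b)) gives index with paired elements:
  i=0: (9, 14)
  i=1: (3, 15)
  i=2: (10, 15)
  i=3: (2, 17)
Therefore ans = [(0, 9, 14), (1, 3, 15), (2, 10, 15), (3, 2, 17)].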